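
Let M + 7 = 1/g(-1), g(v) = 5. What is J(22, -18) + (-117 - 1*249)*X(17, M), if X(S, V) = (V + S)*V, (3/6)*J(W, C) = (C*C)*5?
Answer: 715644/25 ≈ 28626.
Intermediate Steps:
J(W, C) = 10*C² (J(W, C) = 2*((C*C)*5) = 2*(C²*5) = 2*(5*C²) = 10*C²)
M = -34/5 (M = -7 + 1/5 = -7 + ⅕ = -34/5 ≈ -6.8000)
X(S, V) = V*(S + V) (X(S, V) = (S + V)*V = V*(S + V))
J(22, -18) + (-117 - 1*249)*X(17, M) = 10*(-18)² + (-117 - 1*249)*(-34*(17 - 34/5)/5) = 10*324 + (-117 - 249)*(-34/5*51/5) = 3240 - 366*(-1734/25) = 3240 + 634644/25 = 715644/25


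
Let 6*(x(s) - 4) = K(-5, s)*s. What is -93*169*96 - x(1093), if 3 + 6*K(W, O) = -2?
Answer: -54312631/36 ≈ -1.5087e+6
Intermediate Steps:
K(W, O) = -5/6 (K(W, O) = -1/2 + (1/6)*(-2) = -1/2 - 1/3 = -5/6)
x(s) = 4 - 5*s/36 (x(s) = 4 + (-5*s/6)/6 = 4 - 5*s/36)
-93*169*96 - x(1093) = -93*169*96 - (4 - 5/36*1093) = -15717*96 - (4 - 5465/36) = -1508832 - 1*(-5321/36) = -1508832 + 5321/36 = -54312631/36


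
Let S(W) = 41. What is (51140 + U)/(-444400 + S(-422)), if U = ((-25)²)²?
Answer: -441765/444359 ≈ -0.99416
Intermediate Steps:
U = 390625 (U = 625² = 390625)
(51140 + U)/(-444400 + S(-422)) = (51140 + 390625)/(-444400 + 41) = 441765/(-444359) = 441765*(-1/444359) = -441765/444359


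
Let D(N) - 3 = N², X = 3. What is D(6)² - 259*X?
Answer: 744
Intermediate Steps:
D(N) = 3 + N²
D(6)² - 259*X = (3 + 6²)² - 259*3 = (3 + 36)² - 1*777 = 39² - 777 = 1521 - 777 = 744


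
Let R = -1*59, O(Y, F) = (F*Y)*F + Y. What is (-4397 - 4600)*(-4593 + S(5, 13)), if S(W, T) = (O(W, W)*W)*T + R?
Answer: -34170606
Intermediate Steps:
O(Y, F) = Y + Y*F² (O(Y, F) = Y*F² + Y = Y + Y*F²)
R = -59
S(W, T) = -59 + T*W²*(1 + W²) (S(W, T) = ((W*(1 + W²))*W)*T - 59 = (W²*(1 + W²))*T - 59 = T*W²*(1 + W²) - 59 = -59 + T*W²*(1 + W²))
(-4397 - 4600)*(-4593 + S(5, 13)) = (-4397 - 4600)*(-4593 + (-59 + 13*5²*(1 + 5²))) = -8997*(-4593 + (-59 + 13*25*(1 + 25))) = -8997*(-4593 + (-59 + 13*25*26)) = -8997*(-4593 + (-59 + 8450)) = -8997*(-4593 + 8391) = -8997*3798 = -34170606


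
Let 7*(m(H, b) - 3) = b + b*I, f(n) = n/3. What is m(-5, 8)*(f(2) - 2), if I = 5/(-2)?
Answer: -12/7 ≈ -1.7143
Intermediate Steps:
f(n) = n/3 (f(n) = n*(⅓) = n/3)
I = -5/2 (I = 5*(-½) = -5/2 ≈ -2.5000)
m(H, b) = 3 - 3*b/14 (m(H, b) = 3 + (b + b*(-5/2))/7 = 3 + (b - 5*b/2)/7 = 3 + (-3*b/2)/7 = 3 - 3*b/14)
m(-5, 8)*(f(2) - 2) = (3 - 3/14*8)*((⅓)*2 - 2) = (3 - 12/7)*(⅔ - 2) = (9/7)*(-4/3) = -12/7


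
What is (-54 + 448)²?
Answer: 155236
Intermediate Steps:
(-54 + 448)² = 394² = 155236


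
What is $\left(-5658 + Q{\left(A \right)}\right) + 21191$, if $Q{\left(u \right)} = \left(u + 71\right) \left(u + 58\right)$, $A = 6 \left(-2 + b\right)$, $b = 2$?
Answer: $19651$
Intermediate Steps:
$A = 0$ ($A = 6 \left(-2 + 2\right) = 6 \cdot 0 = 0$)
$Q{\left(u \right)} = \left(58 + u\right) \left(71 + u\right)$ ($Q{\left(u \right)} = \left(71 + u\right) \left(58 + u\right) = \left(58 + u\right) \left(71 + u\right)$)
$\left(-5658 + Q{\left(A \right)}\right) + 21191 = \left(-5658 + \left(4118 + 0^{2} + 129 \cdot 0\right)\right) + 21191 = \left(-5658 + \left(4118 + 0 + 0\right)\right) + 21191 = \left(-5658 + 4118\right) + 21191 = -1540 + 21191 = 19651$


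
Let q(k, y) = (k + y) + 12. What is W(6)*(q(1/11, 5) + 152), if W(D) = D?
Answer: 11160/11 ≈ 1014.5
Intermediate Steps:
q(k, y) = 12 + k + y
W(6)*(q(1/11, 5) + 152) = 6*((12 + 1/11 + 5) + 152) = 6*(188/11 + 152) = 6*(1860/11) = 11160/11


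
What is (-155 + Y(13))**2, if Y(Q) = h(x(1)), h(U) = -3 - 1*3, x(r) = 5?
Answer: 25921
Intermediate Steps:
h(U) = -6 (h(U) = -3 - 3 = -6)
Y(Q) = -6
(-155 + Y(13))**2 = (-155 - 6)**2 = (-161)**2 = 25921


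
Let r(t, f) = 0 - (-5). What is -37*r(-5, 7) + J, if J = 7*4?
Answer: -157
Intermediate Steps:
r(t, f) = 5 (r(t, f) = 0 - 1*(-5) = 0 + 5 = 5)
J = 28
-37*r(-5, 7) + J = -37*5 + 28 = -185 + 28 = -157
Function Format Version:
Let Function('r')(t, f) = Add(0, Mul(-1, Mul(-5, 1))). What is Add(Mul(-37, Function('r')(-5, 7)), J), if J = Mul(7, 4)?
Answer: -157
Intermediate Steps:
Function('r')(t, f) = 5 (Function('r')(t, f) = Add(0, Mul(-1, -5)) = Add(0, 5) = 5)
J = 28
Add(Mul(-37, Function('r')(-5, 7)), J) = Add(Mul(-37, 5), 28) = Add(-185, 28) = -157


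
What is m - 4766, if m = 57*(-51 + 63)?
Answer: -4082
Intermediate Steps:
m = 684 (m = 57*12 = 684)
m - 4766 = 684 - 4766 = -4082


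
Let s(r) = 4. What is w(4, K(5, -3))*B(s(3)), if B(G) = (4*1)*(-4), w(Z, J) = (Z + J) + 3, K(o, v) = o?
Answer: -192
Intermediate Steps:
w(Z, J) = 3 + J + Z (w(Z, J) = (J + Z) + 3 = 3 + J + Z)
B(G) = -16 (B(G) = 4*(-4) = -16)
w(4, K(5, -3))*B(s(3)) = (3 + 5 + 4)*(-16) = 12*(-16) = -192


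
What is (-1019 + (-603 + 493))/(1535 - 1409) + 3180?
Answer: 399551/126 ≈ 3171.0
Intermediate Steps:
(-1019 + (-603 + 493))/(1535 - 1409) + 3180 = (-1019 - 110)/126 + 3180 = -1129*1/126 + 3180 = -1129/126 + 3180 = 399551/126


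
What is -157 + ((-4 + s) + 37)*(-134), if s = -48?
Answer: 1853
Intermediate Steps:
-157 + ((-4 + s) + 37)*(-134) = -157 + ((-4 - 48) + 37)*(-134) = -157 + (-52 + 37)*(-134) = -157 - 15*(-134) = -157 + 2010 = 1853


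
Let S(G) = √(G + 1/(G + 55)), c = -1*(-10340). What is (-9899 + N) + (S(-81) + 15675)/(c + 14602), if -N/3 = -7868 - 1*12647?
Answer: 429390069/8314 + 7*I*√1118/648492 ≈ 51647.0 + 0.00036092*I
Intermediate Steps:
c = 10340
S(G) = √(G + 1/(55 + G))
N = 61545 (N = -3*(-7868 - 1*12647) = -3*(-7868 - 12647) = -3*(-20515) = 61545)
(-9899 + N) + (S(-81) + 15675)/(c + 14602) = (-9899 + 61545) + (√((1 - 81*(55 - 81))/(55 - 81)) + 15675)/(10340 + 14602) = 51646 + (√((1 - 81*(-26))/(-26)) + 15675)/24942 = 51646 + (√(-(1 + 2106)/26) + 15675)*(1/24942) = 51646 + (√(-1/26*2107) + 15675)*(1/24942) = 51646 + (√(-2107/26) + 15675)*(1/24942) = 51646 + (7*I*√1118/26 + 15675)*(1/24942) = 51646 + (15675 + 7*I*√1118/26)*(1/24942) = 51646 + (5225/8314 + 7*I*√1118/648492) = 429390069/8314 + 7*I*√1118/648492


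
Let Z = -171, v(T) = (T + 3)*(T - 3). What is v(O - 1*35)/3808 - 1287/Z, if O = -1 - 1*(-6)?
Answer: 561473/72352 ≈ 7.7603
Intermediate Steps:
O = 5 (O = -1 + 6 = 5)
v(T) = (-3 + T)*(3 + T) (v(T) = (3 + T)*(-3 + T) = (-3 + T)*(3 + T))
v(O - 1*35)/3808 - 1287/Z = (-9 + (5 - 1*35)²)/3808 - 1287/(-171) = (-9 + (5 - 35)²)*(1/3808) - 1287*(-1/171) = (-9 + (-30)²)*(1/3808) + 143/19 = (-9 + 900)*(1/3808) + 143/19 = 891*(1/3808) + 143/19 = 891/3808 + 143/19 = 561473/72352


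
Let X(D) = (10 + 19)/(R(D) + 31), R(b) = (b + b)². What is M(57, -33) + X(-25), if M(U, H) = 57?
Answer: 144296/2531 ≈ 57.011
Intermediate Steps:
R(b) = 4*b² (R(b) = (2*b)² = 4*b²)
X(D) = 29/(31 + 4*D²) (X(D) = (10 + 19)/(4*D² + 31) = 29/(31 + 4*D²))
M(57, -33) + X(-25) = 57 + 29/(31 + 4*(-25)²) = 57 + 29/(31 + 4*625) = 57 + 29/(31 + 2500) = 57 + 29/2531 = 144296/2531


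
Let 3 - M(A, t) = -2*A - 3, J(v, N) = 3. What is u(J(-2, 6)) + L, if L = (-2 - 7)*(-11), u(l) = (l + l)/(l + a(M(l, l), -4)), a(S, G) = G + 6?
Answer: 501/5 ≈ 100.20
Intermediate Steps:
M(A, t) = 6 + 2*A (M(A, t) = 3 - (-2*A - 3) = 3 - (-3 - 2*A) = 3 + (3 + 2*A) = 6 + 2*A)
a(S, G) = 6 + G
u(l) = 2*l/(2 + l) (u(l) = (l + l)/(l + (6 - 4)) = (2*l)/(l + 2) = (2*l)/(2 + l) = 2*l/(2 + l))
L = 99 (L = -9*(-11) = 99)
u(J(-2, 6)) + L = 2*3/(2 + 3) + 99 = 2*3/5 + 99 = 2*3*(⅕) + 99 = 6/5 + 99 = 501/5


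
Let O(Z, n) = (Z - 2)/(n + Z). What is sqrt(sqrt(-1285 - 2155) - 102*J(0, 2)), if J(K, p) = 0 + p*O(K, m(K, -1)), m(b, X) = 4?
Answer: sqrt(102 + 4*I*sqrt(215)) ≈ 10.48 + 2.7983*I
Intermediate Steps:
O(Z, n) = (-2 + Z)/(Z + n)
J(K, p) = p*(-2 + K)/(4 + K) (J(K, p) = 0 + p*((-2 + K)/(K + 4)) = 0 + p*((-2 + K)/(4 + K)) = 0 + p*(-2 + K)/(4 + K) = p*(-2 + K)/(4 + K))
sqrt(sqrt(-1285 - 2155) - 102*J(0, 2)) = sqrt(sqrt(-1285 - 2155) - 204*(-2 + 0)/(4 + 0)) = sqrt(sqrt(-3440) - 204*(-2)/4) = sqrt(4*I*sqrt(215) - 204*(-2)/4) = sqrt(4*I*sqrt(215) - 102*(-1)) = sqrt(4*I*sqrt(215) + 102) = sqrt(102 + 4*I*sqrt(215))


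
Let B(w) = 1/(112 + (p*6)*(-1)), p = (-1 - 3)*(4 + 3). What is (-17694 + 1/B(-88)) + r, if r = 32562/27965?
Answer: -486949948/27965 ≈ -17413.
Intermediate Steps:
p = -28 (p = -4*7 = -28)
r = 32562/27965 (r = 32562*(1/27965) = 32562/27965 ≈ 1.1644)
B(w) = 1/280 (B(w) = 1/(112 - 28*6*(-1)) = 1/(112 - 168*(-1)) = 1/(112 + 168) = 1/280)
(-17694 + 1/B(-88)) + r = (-17694 + 1/(1/280)) + 32562/27965 = (-17694 + 280) + 32562/27965 = -17414 + 32562/27965 = -486949948/27965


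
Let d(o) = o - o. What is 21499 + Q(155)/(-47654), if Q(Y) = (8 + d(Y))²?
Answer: 512256641/23827 ≈ 21499.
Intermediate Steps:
d(o) = 0
Q(Y) = 64 (Q(Y) = (8 + 0)² = 8² = 64)
21499 + Q(155)/(-47654) = 21499 + 64/(-47654) = 21499 + 64*(-1/47654) = 21499 - 32/23827 = 512256641/23827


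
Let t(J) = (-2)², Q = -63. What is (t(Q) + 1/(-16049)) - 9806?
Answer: -157312299/16049 ≈ -9802.0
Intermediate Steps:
t(J) = 4
(t(Q) + 1/(-16049)) - 9806 = (4 + 1/(-16049)) - 9806 = (4 - 1/16049) - 9806 = 64195/16049 - 9806 = -157312299/16049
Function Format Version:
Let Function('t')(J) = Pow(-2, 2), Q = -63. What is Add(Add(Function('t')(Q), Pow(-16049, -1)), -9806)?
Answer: Rational(-157312299, 16049) ≈ -9802.0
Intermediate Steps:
Function('t')(J) = 4
Add(Add(Function('t')(Q), Pow(-16049, -1)), -9806) = Add(Add(4, Pow(-16049, -1)), -9806) = Add(Add(4, Rational(-1, 16049)), -9806) = Add(Rational(64195, 16049), -9806) = Rational(-157312299, 16049)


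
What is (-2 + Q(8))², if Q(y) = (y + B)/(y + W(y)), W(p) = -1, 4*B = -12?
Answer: 81/49 ≈ 1.6531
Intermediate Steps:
B = -3 (B = (¼)*(-12) = -3)
Q(y) = (-3 + y)/(-1 + y) (Q(y) = (y - 3)/(y - 1) = (-3 + y)/(-1 + y))
(-2 + Q(8))² = (-2 + (-3 + 8)/(-1 + 8))² = (-2 + 5/7)² = (-9/7)² = 81/49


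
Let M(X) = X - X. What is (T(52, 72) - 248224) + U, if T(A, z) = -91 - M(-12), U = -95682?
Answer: -343997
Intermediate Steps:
M(X) = 0
T(A, z) = -91 (T(A, z) = -91 - 1*0 = -91 + 0 = -91)
(T(52, 72) - 248224) + U = (-91 - 248224) - 95682 = -248315 - 95682 = -343997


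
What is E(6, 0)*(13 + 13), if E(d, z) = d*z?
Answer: 0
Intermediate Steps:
E(6, 0)*(13 + 13) = (6*0)*(13 + 13) = 0*26 = 0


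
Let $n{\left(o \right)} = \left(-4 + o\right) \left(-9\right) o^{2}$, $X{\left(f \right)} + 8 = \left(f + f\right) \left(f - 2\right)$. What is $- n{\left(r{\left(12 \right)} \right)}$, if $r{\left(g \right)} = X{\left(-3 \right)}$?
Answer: $78408$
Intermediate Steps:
$X{\left(f \right)} = -8 + 2 f \left(-2 + f\right)$ ($X{\left(f \right)} = -8 + \left(f + f\right) \left(f - 2\right) = -8 + 2 f \left(-2 + f\right)$)
$r{\left(g \right)} = 22$ ($r{\left(g \right)} = -8 - -12 + 2 \left(-3\right)^{2} = -8 + 12 + 2 \cdot 9 = -8 + 12 + 18 = 22$)
$n{\left(o \right)} = o^{2} \left(36 - 9 o\right)$ ($n{\left(o \right)} = \left(36 - 9 o\right) o^{2} = o^{2} \left(36 - 9 o\right)$)
$- n{\left(r{\left(12 \right)} \right)} = - 9 \cdot 22^{2} \left(4 - 22\right) = - 9 \cdot 484 \left(4 - 22\right) = - 9 \cdot 484 \left(-18\right) = \left(-1\right) \left(-78408\right) = 78408$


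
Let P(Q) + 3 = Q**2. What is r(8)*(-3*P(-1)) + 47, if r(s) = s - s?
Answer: 47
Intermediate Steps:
P(Q) = -3 + Q**2
r(s) = 0
r(8)*(-3*P(-1)) + 47 = 0*(-3*(-3 + (-1)**2)) + 47 = 0*(-3*(-3 + 1)) + 47 = 0*(-3*(-2)) + 47 = 0*6 + 47 = 0 + 47 = 47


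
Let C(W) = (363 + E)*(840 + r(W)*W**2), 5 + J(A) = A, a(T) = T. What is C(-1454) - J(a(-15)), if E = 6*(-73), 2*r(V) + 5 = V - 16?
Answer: 116936978270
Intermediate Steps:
J(A) = -5 + A
r(V) = -21/2 + V/2 (r(V) = -5/2 + (V - 16)/2 = -5/2 + (-16 + V)/2 = -5/2 + (-8 + V/2) = -21/2 + V/2)
E = -438
C(W) = -63000 - 75*W**2*(-21/2 + W/2) (C(W) = (363 - 438)*(840 + (-21/2 + W/2)*W**2) = -75*(840 + W**2*(-21/2 + W/2)) = -63000 - 75*W**2*(-21/2 + W/2))
C(-1454) - J(a(-15)) = (-63000 + (75/2)*(-1454)**2*(21 - 1*(-1454))) - (-5 - 15) = (-63000 + (75/2)*2114116*(21 + 1454)) - 1*(-20) = (-63000 + (75/2)*2114116*1475) + 20 = (-63000 + 116937041250) + 20 = 116936978250 + 20 = 116936978270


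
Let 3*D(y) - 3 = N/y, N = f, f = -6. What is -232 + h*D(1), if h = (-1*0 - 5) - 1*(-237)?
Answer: -464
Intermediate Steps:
N = -6
h = 232 (h = (0 - 5) + 237 = -5 + 237 = 232)
D(y) = 1 - 2/y (D(y) = 1 + (-6/y)/3 = 1 - 2/y)
-232 + h*D(1) = -232 + 232*((-2 + 1)/1) = -232 + 232*(1*(-1)) = -232 + 232*(-1) = -232 - 232 = -464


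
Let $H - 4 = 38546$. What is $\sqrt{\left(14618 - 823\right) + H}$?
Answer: $19 \sqrt{145} \approx 228.79$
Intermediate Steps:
$H = 38550$ ($H = 4 + 38546 = 38550$)
$\sqrt{\left(14618 - 823\right) + H} = \sqrt{\left(14618 - 823\right) + 38550} = \sqrt{13795 + 38550} = \sqrt{52345} = 19 \sqrt{145}$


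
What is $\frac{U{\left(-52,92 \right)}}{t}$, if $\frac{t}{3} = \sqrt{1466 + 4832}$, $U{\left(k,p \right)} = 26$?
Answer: $\frac{13 \sqrt{6298}}{9447} \approx 0.10921$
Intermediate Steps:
$t = 3 \sqrt{6298}$ ($t = 3 \sqrt{1466 + 4832} = 3 \sqrt{6298} \approx 238.08$)
$\frac{U{\left(-52,92 \right)}}{t} = \frac{26}{3 \sqrt{6298}} = 26 \frac{\sqrt{6298}}{18894} = \frac{13 \sqrt{6298}}{9447}$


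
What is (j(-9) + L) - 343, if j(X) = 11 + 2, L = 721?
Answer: 391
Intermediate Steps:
j(X) = 13
(j(-9) + L) - 343 = (13 + 721) - 343 = 734 - 343 = 391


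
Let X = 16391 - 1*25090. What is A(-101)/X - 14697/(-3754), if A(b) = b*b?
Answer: 89554649/32656046 ≈ 2.7424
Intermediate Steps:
X = -8699 (X = 16391 - 25090 = -8699)
A(b) = b²
A(-101)/X - 14697/(-3754) = (-101)²/(-8699) - 14697/(-3754) = 10201*(-1/8699) - 14697*(-1/3754) = -10201/8699 + 14697/3754 = 89554649/32656046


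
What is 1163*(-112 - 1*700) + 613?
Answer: -943743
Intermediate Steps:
1163*(-112 - 1*700) + 613 = 1163*(-112 - 700) + 613 = 1163*(-812) + 613 = -944356 + 613 = -943743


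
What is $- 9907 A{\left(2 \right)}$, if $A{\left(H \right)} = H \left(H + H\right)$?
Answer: $-79256$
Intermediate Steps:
$A{\left(H \right)} = 2 H^{2}$ ($A{\left(H \right)} = H 2 H = 2 H^{2}$)
$- 9907 A{\left(2 \right)} = - 9907 \cdot 2 \cdot 2^{2} = - 9907 \cdot 2 \cdot 4 = \left(-9907\right) 8 = -79256$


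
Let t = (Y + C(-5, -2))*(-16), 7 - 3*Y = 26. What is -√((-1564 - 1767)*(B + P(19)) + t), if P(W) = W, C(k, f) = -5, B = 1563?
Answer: -I*√47425146/3 ≈ -2295.5*I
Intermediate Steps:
Y = -19/3 (Y = 7/3 - ⅓*26 = 7/3 - 26/3 = -19/3 ≈ -6.3333)
t = 544/3 (t = (-19/3 - 5)*(-16) = -34/3*(-16) = 544/3 ≈ 181.33)
-√((-1564 - 1767)*(B + P(19)) + t) = -√((-1564 - 1767)*(1563 + 19) + 544/3) = -√(-3331*1582 + 544/3) = -√(-5269642 + 544/3) = -√(-15808382/3) = -I*√47425146/3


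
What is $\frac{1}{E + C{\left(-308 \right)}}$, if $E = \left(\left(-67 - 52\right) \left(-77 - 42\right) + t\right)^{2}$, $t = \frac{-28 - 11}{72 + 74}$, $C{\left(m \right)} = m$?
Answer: $\frac{21316}{4274413230761} \approx 4.9869 \cdot 10^{-9}$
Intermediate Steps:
$t = - \frac{39}{146} \approx -0.26712$
$E = \frac{4274419796089}{21316}$ ($E = \left(\left(-67 - 52\right) \left(-77 - 42\right) - \frac{39}{146}\right)^{2} = \left(\left(-119\right) \left(-119\right) - \frac{39}{146}\right)^{2} = \left(14161 - \frac{39}{146}\right)^{2} = \left(\frac{2067467}{146}\right)^{2} = \frac{4274419796089}{21316} \approx 2.0053 \cdot 10^{8}$)
$\frac{1}{E + C{\left(-308 \right)}} = \frac{1}{\frac{4274419796089}{21316} - 308} = \frac{1}{\frac{4274413230761}{21316}} = \frac{21316}{4274413230761}$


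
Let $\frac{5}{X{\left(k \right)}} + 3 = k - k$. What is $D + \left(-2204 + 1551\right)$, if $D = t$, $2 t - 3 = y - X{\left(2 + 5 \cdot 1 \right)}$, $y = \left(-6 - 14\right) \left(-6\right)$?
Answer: $- \frac{1772}{3} \approx -590.67$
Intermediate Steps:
$X{\left(k \right)} = - \frac{5}{3}$ ($X{\left(k \right)} = \frac{5}{-3 + \left(k - k\right)} = \frac{5}{-3 + 0} = \frac{5}{-3} = 5 \left(- \frac{1}{3}\right) = - \frac{5}{3}$)
$y = 120$ ($y = \left(-20\right) \left(-6\right) = 120$)
$t = \frac{187}{3}$ ($t = \frac{3}{2} + \frac{120 - - \frac{5}{3}}{2} = \frac{3}{2} + \frac{120 + \frac{5}{3}}{2} = \frac{3}{2} + \frac{1}{2} \cdot \frac{365}{3} = \frac{3}{2} + \frac{365}{6} = \frac{187}{3} \approx 62.333$)
$D = \frac{187}{3} \approx 62.333$
$D + \left(-2204 + 1551\right) = \frac{187}{3} + \left(-2204 + 1551\right) = \frac{187}{3} - 653 = - \frac{1772}{3}$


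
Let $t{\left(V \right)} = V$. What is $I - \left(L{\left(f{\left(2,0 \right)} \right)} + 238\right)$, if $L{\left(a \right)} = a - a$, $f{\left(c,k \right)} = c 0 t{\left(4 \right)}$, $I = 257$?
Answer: $19$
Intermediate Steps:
$f{\left(c,k \right)} = 0$ ($f{\left(c,k \right)} = c 0 \cdot 4 = 0 \cdot 4 = 0$)
$L{\left(a \right)} = 0$
$I - \left(L{\left(f{\left(2,0 \right)} \right)} + 238\right) = 257 - \left(0 + 238\right) = 257 - 238 = 19$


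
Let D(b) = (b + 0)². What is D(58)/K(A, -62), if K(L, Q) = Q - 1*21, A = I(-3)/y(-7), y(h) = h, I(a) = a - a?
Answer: -3364/83 ≈ -40.530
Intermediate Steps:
D(b) = b²
I(a) = 0
A = 0 (A = 0/(-7) = 0*(-⅐) = 0)
K(L, Q) = -21 + Q (K(L, Q) = Q - 21 = -21 + Q)
D(58)/K(A, -62) = 58²/(-21 - 62) = 3364/(-83) = 3364*(-1/83) = -3364/83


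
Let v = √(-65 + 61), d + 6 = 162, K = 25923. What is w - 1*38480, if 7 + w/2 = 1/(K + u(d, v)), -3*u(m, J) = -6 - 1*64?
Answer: -2996334460/77839 ≈ -38494.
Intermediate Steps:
d = 156 (d = -6 + 162 = 156)
v = 2*I (v = √(-4) = 2*I ≈ 2.0*I)
u(m, J) = 70/3 (u(m, J) = -(-6 - 1*64)/3 = -(-6 - 64)/3 = -⅓*(-70) = 70/3)
w = -1089740/77839 (w = -14 + 2/(25923 + 70/3) = -14 + 2/(77839/3) = -14 + 2*(3/77839) = -14 + 6/77839 = -1089740/77839 ≈ -14.000)
w - 1*38480 = -1089740/77839 - 1*38480 = -1089740/77839 - 38480 = -2996334460/77839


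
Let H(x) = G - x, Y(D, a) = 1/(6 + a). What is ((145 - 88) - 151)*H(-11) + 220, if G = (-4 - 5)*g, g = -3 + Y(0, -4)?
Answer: -2929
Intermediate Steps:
g = -5/2 (g = -3 + 1/(6 - 4) = -3 + 1/2 = -5/2 ≈ -2.5000)
G = 45/2 (G = (-4 - 5)*(-5/2) = -9*(-5/2) = 45/2 ≈ 22.500)
H(x) = 45/2 - x
((145 - 88) - 151)*H(-11) + 220 = ((145 - 88) - 151)*(45/2 - 1*(-11)) + 220 = (57 - 151)*(45/2 + 11) + 220 = -94*67/2 + 220 = -3149 + 220 = -2929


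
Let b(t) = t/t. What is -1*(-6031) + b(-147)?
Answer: 6032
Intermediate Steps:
b(t) = 1
-1*(-6031) + b(-147) = -1*(-6031) + 1 = 6031 + 1 = 6032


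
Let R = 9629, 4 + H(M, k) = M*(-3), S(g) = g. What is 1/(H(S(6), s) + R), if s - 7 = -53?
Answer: 1/9607 ≈ 0.00010409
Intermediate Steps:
s = -46 (s = 7 - 53 = -46)
H(M, k) = -4 - 3*M (H(M, k) = -4 + M*(-3) = -4 - 3*M)
1/(H(S(6), s) + R) = 1/((-4 - 3*6) + 9629) = 1/((-4 - 18) + 9629) = 1/(-22 + 9629) = 1/9607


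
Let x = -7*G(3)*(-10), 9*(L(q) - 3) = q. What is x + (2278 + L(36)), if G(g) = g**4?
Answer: 7955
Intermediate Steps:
L(q) = 3 + q/9
x = 5670 (x = -7*3**4*(-10) = -7*81*(-10) = -567*(-10) = 5670)
x + (2278 + L(36)) = 5670 + (2278 + (3 + (1/9)*36)) = 5670 + (2278 + (3 + 4)) = 5670 + (2278 + 7) = 5670 + 2285 = 7955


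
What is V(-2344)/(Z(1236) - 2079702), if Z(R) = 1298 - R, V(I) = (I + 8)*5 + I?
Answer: 1753/259955 ≈ 0.0067435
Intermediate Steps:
V(I) = 40 + 6*I (V(I) = (8 + I)*5 + I = (40 + 5*I) + I = 40 + 6*I)
V(-2344)/(Z(1236) - 2079702) = (40 + 6*(-2344))/((1298 - 1*1236) - 2079702) = (40 - 14064)/((1298 - 1236) - 2079702) = -14024/(62 - 2079702) = -14024/(-2079640) = -14024*(-1/2079640) = 1753/259955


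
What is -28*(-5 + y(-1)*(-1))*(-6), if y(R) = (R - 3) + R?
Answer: 0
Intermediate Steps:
y(R) = -3 + 2*R (y(R) = (-3 + R) + R = -3 + 2*R)
-28*(-5 + y(-1)*(-1))*(-6) = -28*(-5 + (-3 + 2*(-1))*(-1))*(-6) = -28*(-5 + (-3 - 2)*(-1))*(-6) = -28*(-5 - 5*(-1))*(-6) = -28*(-5 + 5)*(-6) = -28*0*(-6) = 0*(-6) = 0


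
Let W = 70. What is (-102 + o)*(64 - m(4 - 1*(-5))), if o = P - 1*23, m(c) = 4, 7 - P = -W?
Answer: -2880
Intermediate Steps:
P = 77 (P = 7 - (-1)*70 = 7 - 1*(-70) = 7 + 70 = 77)
o = 54 (o = 77 - 1*23 = 77 - 23 = 54)
(-102 + o)*(64 - m(4 - 1*(-5))) = (-102 + 54)*(64 - 1*4) = -48*(64 - 4) = -48*60 = -2880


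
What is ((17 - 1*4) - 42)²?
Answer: 841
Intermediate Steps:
((17 - 1*4) - 42)² = ((17 - 4) - 42)² = (13 - 42)² = (-29)² = 841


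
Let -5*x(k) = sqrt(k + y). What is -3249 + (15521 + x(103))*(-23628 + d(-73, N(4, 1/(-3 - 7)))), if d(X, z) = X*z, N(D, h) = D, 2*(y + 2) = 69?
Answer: -371265569 + 2392*sqrt(542) ≈ -3.7121e+8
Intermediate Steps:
y = 65/2 (y = -2 + (1/2)*69 = -2 + 69/2 = 65/2 ≈ 32.500)
x(k) = -sqrt(65/2 + k)/5 (x(k) = -sqrt(k + 65/2)/5 = -sqrt(65/2 + k)/5)
-3249 + (15521 + x(103))*(-23628 + d(-73, N(4, 1/(-3 - 7)))) = -3249 + (15521 - sqrt(130 + 4*103)/10)*(-23628 - 73*4) = -3249 + (15521 - sqrt(130 + 412)/10)*(-23628 - 292) = -3249 + (15521 - sqrt(542)/10)*(-23920) = -3249 + (-371262320 + 2392*sqrt(542)) = -371265569 + 2392*sqrt(542)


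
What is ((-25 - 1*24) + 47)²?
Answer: 4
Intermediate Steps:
((-25 - 1*24) + 47)² = ((-25 - 24) + 47)² = (-49 + 47)² = (-2)² = 4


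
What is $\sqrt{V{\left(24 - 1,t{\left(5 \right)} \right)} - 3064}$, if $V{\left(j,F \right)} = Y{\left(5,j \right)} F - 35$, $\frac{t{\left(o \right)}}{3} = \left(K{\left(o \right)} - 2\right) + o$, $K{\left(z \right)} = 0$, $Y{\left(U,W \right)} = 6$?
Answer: $i \sqrt{3045} \approx 55.182 i$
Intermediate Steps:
$t{\left(o \right)} = -6 + 3 o$ ($t{\left(o \right)} = 3 \left(\left(0 - 2\right) + o\right) = 3 \left(-2 + o\right) = -6 + 3 o$)
$V{\left(j,F \right)} = -35 + 6 F$ ($V{\left(j,F \right)} = 6 F - 35 = -35 + 6 F$)
$\sqrt{V{\left(24 - 1,t{\left(5 \right)} \right)} - 3064} = \sqrt{\left(-35 + 6 \left(-6 + 3 \cdot 5\right)\right) - 3064} = \sqrt{\left(-35 + 6 \left(-6 + 15\right)\right) - 3064} = \sqrt{\left(-35 + 6 \cdot 9\right) - 3064} = \sqrt{\left(-35 + 54\right) - 3064} = \sqrt{19 - 3064} = \sqrt{-3045} = i \sqrt{3045}$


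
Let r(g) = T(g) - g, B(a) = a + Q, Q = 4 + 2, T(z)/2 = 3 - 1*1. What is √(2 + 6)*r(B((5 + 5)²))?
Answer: -204*√2 ≈ -288.50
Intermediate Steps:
T(z) = 4 (T(z) = 2*(3 - 1*1) = 2*(3 - 1) = 2*2 = 4)
Q = 6
B(a) = 6 + a (B(a) = a + 6 = 6 + a)
r(g) = 4 - g
√(2 + 6)*r(B((5 + 5)²)) = √(2 + 6)*(4 - (6 + (5 + 5)²)) = √8*(4 - (6 + 10²)) = (2*√2)*(4 - (6 + 100)) = (2*√2)*(4 - 1*106) = (2*√2)*(4 - 106) = (2*√2)*(-102) = -204*√2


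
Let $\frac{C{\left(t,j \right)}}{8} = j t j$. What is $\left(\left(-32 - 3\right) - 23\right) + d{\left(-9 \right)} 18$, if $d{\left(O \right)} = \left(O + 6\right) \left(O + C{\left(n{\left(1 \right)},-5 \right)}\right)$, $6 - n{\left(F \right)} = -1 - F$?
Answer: $-85972$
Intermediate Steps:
$n{\left(F \right)} = 7 + F$ ($n{\left(F \right)} = 6 - \left(-1 - F\right) = 6 + \left(1 + F\right) = 7 + F$)
$C{\left(t,j \right)} = 8 t j^{2}$ ($C{\left(t,j \right)} = 8 j t j = 8 t j^{2}$)
$d{\left(O \right)} = \left(6 + O\right) \left(1600 + O\right)$ ($d{\left(O \right)} = \left(O + 6\right) \left(O + 8 \left(7 + 1\right) \left(-5\right)^{2}\right) = \left(6 + O\right) \left(O + 8 \cdot 8 \cdot 25\right) = \left(6 + O\right) \left(O + 1600\right) = \left(6 + O\right) \left(1600 + O\right)$)
$\left(\left(-32 - 3\right) - 23\right) + d{\left(-9 \right)} 18 = \left(\left(-32 - 3\right) - 23\right) + \left(9600 + \left(-9\right)^{2} + 1606 \left(-9\right)\right) 18 = \left(-35 - 23\right) + \left(9600 + 81 - 14454\right) 18 = -58 - 85914 = -85972$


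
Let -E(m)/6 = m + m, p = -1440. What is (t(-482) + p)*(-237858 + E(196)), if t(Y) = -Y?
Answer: 230121180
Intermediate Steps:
E(m) = -12*m (E(m) = -6*(m + m) = -12*m)
(t(-482) + p)*(-237858 + E(196)) = (-1*(-482) - 1440)*(-237858 - 12*196) = (482 - 1440)*(-237858 - 2352) = -958*(-240210) = 230121180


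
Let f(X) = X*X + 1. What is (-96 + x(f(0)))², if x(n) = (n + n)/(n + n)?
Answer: 9025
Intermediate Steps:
f(X) = 1 + X² (f(X) = X² + 1 = 1 + X²)
x(n) = 1 (x(n) = (2*n)/((2*n)) = (2*n)*(1/(2*n)) = 1)
(-96 + x(f(0)))² = (-96 + 1)² = (-95)² = 9025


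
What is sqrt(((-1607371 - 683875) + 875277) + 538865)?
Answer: 12*I*sqrt(6091) ≈ 936.54*I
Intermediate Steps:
sqrt(((-1607371 - 683875) + 875277) + 538865) = sqrt((-2291246 + 875277) + 538865) = sqrt(-1415969 + 538865) = sqrt(-877104) = 12*I*sqrt(6091)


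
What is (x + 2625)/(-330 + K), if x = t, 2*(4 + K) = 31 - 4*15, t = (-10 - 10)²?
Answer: -6050/697 ≈ -8.6801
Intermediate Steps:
t = 400 (t = (-20)² = 400)
K = -37/2 (K = -4 + (31 - 4*15)/2 = -4 + (31 - 60)/2 = -4 + (½)*(-29) = -4 - 29/2 = -37/2 ≈ -18.500)
x = 400
(x + 2625)/(-330 + K) = (400 + 2625)/(-330 - 37/2) = 3025/(-697/2) = 3025*(-2/697) = -6050/697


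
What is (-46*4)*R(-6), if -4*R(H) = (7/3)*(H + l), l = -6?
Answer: -1288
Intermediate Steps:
R(H) = 7/2 - 7*H/12 (R(H) = -7/3*(H - 6)/4 = -7*(⅓)*(-6 + H)/4 = -7*(-6 + H)/12 = -(-14 + 7*H/3)/4 = 7/2 - 7*H/12)
(-46*4)*R(-6) = (-46*4)*(7/2 - 7/12*(-6)) = -184*(7/2 + 7/2) = -184*7 = -1288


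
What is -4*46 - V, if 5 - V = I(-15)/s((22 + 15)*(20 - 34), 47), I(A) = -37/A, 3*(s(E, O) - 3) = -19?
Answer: -9487/50 ≈ -189.74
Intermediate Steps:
s(E, O) = -10/3 (s(E, O) = 3 + (1/3)*(-19) = 3 - 19/3 = -10/3)
V = 287/50 (V = 5 - (-37/(-15))/(-10/3) = 5 - (-37*(-1/15))*(-3)/10 = 5 - 37*(-3)/(15*10) = 5 - 1*(-37/50) = 5 + 37/50 = 287/50 ≈ 5.7400)
-4*46 - V = -4*46 - 1*287/50 = -184 - 287/50 = -9487/50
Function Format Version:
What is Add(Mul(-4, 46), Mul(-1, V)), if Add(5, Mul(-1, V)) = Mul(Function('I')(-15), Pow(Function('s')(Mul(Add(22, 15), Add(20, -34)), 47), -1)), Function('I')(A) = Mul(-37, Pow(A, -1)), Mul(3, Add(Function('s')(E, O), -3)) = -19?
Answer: Rational(-9487, 50) ≈ -189.74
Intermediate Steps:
Function('s')(E, O) = Rational(-10, 3) (Function('s')(E, O) = Add(3, Mul(Rational(1, 3), -19)) = Add(3, Rational(-19, 3)) = Rational(-10, 3))
V = Rational(287, 50) (V = Add(5, Mul(-1, Mul(Mul(-37, Pow(-15, -1)), Pow(Rational(-10, 3), -1)))) = Add(5, Mul(-1, Mul(Mul(-37, Rational(-1, 15)), Rational(-3, 10)))) = Add(5, Mul(-1, Mul(Rational(37, 15), Rational(-3, 10)))) = Add(5, Mul(-1, Rational(-37, 50))) = Add(5, Rational(37, 50)) = Rational(287, 50) ≈ 5.7400)
Add(Mul(-4, 46), Mul(-1, V)) = Add(Mul(-4, 46), Mul(-1, Rational(287, 50))) = Add(-184, Rational(-287, 50)) = Rational(-9487, 50)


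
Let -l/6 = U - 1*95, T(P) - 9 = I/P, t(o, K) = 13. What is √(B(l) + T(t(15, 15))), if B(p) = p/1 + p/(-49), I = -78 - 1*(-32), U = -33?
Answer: √6275243/91 ≈ 27.528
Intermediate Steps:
I = -46 (I = -78 + 32 = -46)
T(P) = 9 - 46/P
l = 768 (l = -6*(-33 - 1*95) = -6*(-33 - 95) = -6*(-128) = 768)
B(p) = 48*p/49 (B(p) = p*1 + p*(-1/49) = p - p/49 = 48*p/49)
√(B(l) + T(t(15, 15))) = √((48/49)*768 + (9 - 46/13)) = √(36864/49 + (9 - 46*1/13)) = √(36864/49 + (9 - 46/13)) = √(36864/49 + 71/13) = √(482711/637) = √6275243/91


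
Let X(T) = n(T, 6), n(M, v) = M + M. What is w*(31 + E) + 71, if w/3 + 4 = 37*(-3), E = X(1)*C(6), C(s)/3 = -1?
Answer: -8554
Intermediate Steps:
n(M, v) = 2*M
C(s) = -3 (C(s) = 3*(-1) = -3)
X(T) = 2*T
E = -6 (E = (2*1)*(-3) = 2*(-3) = -6)
w = -345 (w = -12 + 3*(37*(-3)) = -12 + 3*(-111) = -12 - 333 = -345)
w*(31 + E) + 71 = -345*(31 - 6) + 71 = -345*25 + 71 = -8625 + 71 = -8554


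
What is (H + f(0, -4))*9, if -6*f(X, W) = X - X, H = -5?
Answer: -45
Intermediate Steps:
f(X, W) = 0 (f(X, W) = -(X - X)/6 = -⅙*0 = 0)
(H + f(0, -4))*9 = (-5 + 0)*9 = -5*9 = -45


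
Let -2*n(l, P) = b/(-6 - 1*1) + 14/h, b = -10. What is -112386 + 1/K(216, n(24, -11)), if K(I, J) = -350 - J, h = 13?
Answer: -3566682187/31736 ≈ -1.1239e+5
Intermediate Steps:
n(l, P) = -114/91 (n(l, P) = -(-10/(-6 - 1*1) + 14/13)/2 = -(-10/(-6 - 1) + 14*(1/13))/2 = -(-10/(-7) + 14/13)/2 = -(-10*(-1/7) + 14/13)/2 = -(10/7 + 14/13)/2 = -1/2*228/91 = -114/91)
-112386 + 1/K(216, n(24, -11)) = -112386 + 1/(-350 - 1*(-114/91)) = -112386 + 1/(-350 + 114/91) = -112386 + 1/(-31736/91) = -112386 - 91/31736 = -3566682187/31736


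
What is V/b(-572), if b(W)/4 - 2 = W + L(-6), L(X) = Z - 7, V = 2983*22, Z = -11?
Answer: -32813/1176 ≈ -27.902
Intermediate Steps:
V = 65626
L(X) = -18 (L(X) = -11 - 7 = -18)
b(W) = -64 + 4*W (b(W) = 8 + 4*(W - 18) = 8 + 4*(-18 + W) = 8 + (-72 + 4*W) = -64 + 4*W)
V/b(-572) = 65626/(-64 + 4*(-572)) = 65626/(-64 - 2288) = 65626/(-2352) = 65626*(-1/2352) = -32813/1176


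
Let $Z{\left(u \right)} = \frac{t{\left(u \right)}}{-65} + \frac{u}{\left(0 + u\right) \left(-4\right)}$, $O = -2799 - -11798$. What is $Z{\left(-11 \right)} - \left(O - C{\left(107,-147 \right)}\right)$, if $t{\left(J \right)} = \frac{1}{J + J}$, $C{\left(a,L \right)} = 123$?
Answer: $- \frac{25386073}{2860} \approx -8876.3$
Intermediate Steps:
$t{\left(J \right)} = \frac{1}{2 J}$
$O = 8999$ ($O = -2799 + 11798 = 8999$)
$Z{\left(u \right)} = - \frac{1}{4} - \frac{1}{130 u}$ ($Z{\left(u \right)} = \frac{\frac{1}{2} \frac{1}{u}}{-65} + \frac{u}{\left(0 + u\right) \left(-4\right)} = \frac{1}{2 u} \left(- \frac{1}{65}\right) + \frac{u}{u \left(-4\right)} = - \frac{1}{130 u} + \frac{u}{\left(-4\right) u} = - \frac{1}{130 u} + u \left(- \frac{1}{4 u}\right) = - \frac{1}{130 u} - \frac{1}{4} = - \frac{1}{4} - \frac{1}{130 u}$)
$Z{\left(-11 \right)} - \left(O - C{\left(107,-147 \right)}\right) = \frac{-2 - -715}{260 \left(-11\right)} - \left(8999 - 123\right) = \frac{1}{260} \left(- \frac{1}{11}\right) \left(-2 + 715\right) - \left(8999 - 123\right) = \frac{1}{260} \left(- \frac{1}{11}\right) 713 - 8876 = - \frac{713}{2860} - 8876 = - \frac{25386073}{2860}$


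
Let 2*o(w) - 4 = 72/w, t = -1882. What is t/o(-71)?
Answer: -66811/53 ≈ -1260.6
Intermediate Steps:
o(w) = 2 + 36/w (o(w) = 2 + (72/w)/2 = 2 + 36/w)
t/o(-71) = -1882/(2 + 36/(-71)) = -1882/(2 + 36*(-1/71)) = -1882/(2 - 36/71) = -1882/106/71 = -1882*71/106 = -66811/53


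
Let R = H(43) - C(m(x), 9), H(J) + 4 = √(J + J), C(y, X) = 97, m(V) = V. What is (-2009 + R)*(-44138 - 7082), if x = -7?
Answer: 108074200 - 51220*√86 ≈ 1.0760e+8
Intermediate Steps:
H(J) = -4 + √2*√J (H(J) = -4 + √(J + J) = -4 + √(2*J) = -4 + √2*√J)
R = -101 + √86 (R = (-4 + √2*√43) - 1*97 = (-4 + √86) - 97 = -101 + √86 ≈ -91.726)
(-2009 + R)*(-44138 - 7082) = (-2009 + (-101 + √86))*(-44138 - 7082) = (-2110 + √86)*(-51220) = 108074200 - 51220*√86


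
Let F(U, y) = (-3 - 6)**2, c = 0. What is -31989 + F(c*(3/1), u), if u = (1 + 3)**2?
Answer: -31908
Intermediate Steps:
u = 16 (u = 4**2 = 16)
F(U, y) = 81 (F(U, y) = (-9)**2 = 81)
-31989 + F(c*(3/1), u) = -31989 + 81 = -31908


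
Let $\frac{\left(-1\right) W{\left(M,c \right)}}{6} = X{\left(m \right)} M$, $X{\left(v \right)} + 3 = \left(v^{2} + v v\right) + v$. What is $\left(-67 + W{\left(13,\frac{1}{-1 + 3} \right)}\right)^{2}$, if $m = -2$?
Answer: $90601$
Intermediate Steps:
$X{\left(v \right)} = -3 + v + 2 v^{2}$ ($X{\left(v \right)} = -3 + \left(\left(v^{2} + v v\right) + v\right) = -3 + \left(\left(v^{2} + v^{2}\right) + v\right) = -3 + \left(2 v^{2} + v\right) = -3 + \left(v + 2 v^{2}\right) = -3 + v + 2 v^{2}$)
$W{\left(M,c \right)} = - 18 M$ ($W{\left(M,c \right)} = - 6 \left(-3 - 2 + 2 \left(-2\right)^{2}\right) M = - 6 \left(-3 - 2 + 2 \cdot 4\right) M = - 6 \left(-3 - 2 + 8\right) M = - 6 \cdot 3 M = - 18 M$)
$\left(-67 + W{\left(13,\frac{1}{-1 + 3} \right)}\right)^{2} = \left(-67 - 234\right)^{2} = \left(-301\right)^{2} = 90601$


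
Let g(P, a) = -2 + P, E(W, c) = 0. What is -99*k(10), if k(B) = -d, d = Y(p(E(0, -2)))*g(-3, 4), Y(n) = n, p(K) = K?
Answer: 0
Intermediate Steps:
d = 0 (d = 0*(-2 - 3) = 0*(-5) = 0)
k(B) = 0 (k(B) = -1*0 = 0)
-99*k(10) = -99*0 = 0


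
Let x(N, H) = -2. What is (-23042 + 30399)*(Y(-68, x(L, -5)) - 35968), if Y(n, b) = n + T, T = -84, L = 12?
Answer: -265734840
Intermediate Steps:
Y(n, b) = -84 + n (Y(n, b) = n - 84 = -84 + n)
(-23042 + 30399)*(Y(-68, x(L, -5)) - 35968) = (-23042 + 30399)*((-84 - 68) - 35968) = 7357*(-152 - 35968) = 7357*(-36120) = -265734840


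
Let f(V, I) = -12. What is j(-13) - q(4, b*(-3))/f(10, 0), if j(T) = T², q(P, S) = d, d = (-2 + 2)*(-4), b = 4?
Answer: 169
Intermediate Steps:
d = 0 (d = 0*(-4) = 0)
q(P, S) = 0
j(-13) - q(4, b*(-3))/f(10, 0) = (-13)² - 0/(-12) = 169 - 0*(-1)/12 = 169 - 1*0 = 169 + 0 = 169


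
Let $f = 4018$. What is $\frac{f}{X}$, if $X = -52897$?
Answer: $- \frac{4018}{52897} \approx -0.075959$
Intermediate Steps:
$\frac{f}{X} = \frac{4018}{-52897} = 4018 \left(- \frac{1}{52897}\right) = - \frac{4018}{52897}$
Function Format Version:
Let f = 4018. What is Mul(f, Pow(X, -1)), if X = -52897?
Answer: Rational(-4018, 52897) ≈ -0.075959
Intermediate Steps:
Mul(f, Pow(X, -1)) = Mul(4018, Pow(-52897, -1)) = Mul(4018, Rational(-1, 52897)) = Rational(-4018, 52897)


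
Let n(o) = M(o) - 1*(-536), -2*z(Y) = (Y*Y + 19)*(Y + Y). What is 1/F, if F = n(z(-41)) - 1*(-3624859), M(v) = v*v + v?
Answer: 1/4861785095 ≈ 2.0569e-10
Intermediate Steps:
z(Y) = -Y*(19 + Y²) (z(Y) = -(Y*Y + 19)*(Y + Y)/2 = -(Y² + 19)*2*Y/2 = -(19 + Y²)*2*Y/2 = -Y*(19 + Y²))
M(v) = v + v² (M(v) = v² + v = v + v²)
n(o) = 536 + o*(1 + o) (n(o) = o*(1 + o) - 1*(-536) = o*(1 + o) + 536 = 536 + o*(1 + o))
F = 4861785095 (F = (536 + (-1*(-41)*(19 + (-41)²))*(1 - 1*(-41)*(19 + (-41)²))) - 1*(-3624859) = (536 + (-1*(-41)*(19 + 1681))*(1 - 1*(-41)*(19 + 1681))) + 3624859 = (536 + (-1*(-41)*1700)*(1 - 1*(-41)*1700)) + 3624859 = (536 + 69700*(1 + 69700)) + 3624859 = (536 + 69700*69701) + 3624859 = (536 + 4858159700) + 3624859 = 4858160236 + 3624859 = 4861785095)
1/F = 1/4861785095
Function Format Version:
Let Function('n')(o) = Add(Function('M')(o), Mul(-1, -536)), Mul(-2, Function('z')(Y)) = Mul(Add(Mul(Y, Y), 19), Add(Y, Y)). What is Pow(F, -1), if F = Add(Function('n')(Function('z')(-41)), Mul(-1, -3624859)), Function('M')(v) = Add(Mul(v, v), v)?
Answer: Rational(1, 4861785095) ≈ 2.0569e-10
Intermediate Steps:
Function('z')(Y) = Mul(-1, Y, Add(19, Pow(Y, 2))) (Function('z')(Y) = Mul(Rational(-1, 2), Mul(Add(Mul(Y, Y), 19), Add(Y, Y))) = Mul(Rational(-1, 2), Mul(Add(Pow(Y, 2), 19), Mul(2, Y))) = Mul(Rational(-1, 2), Mul(Add(19, Pow(Y, 2)), Mul(2, Y))) = Mul(Rational(-1, 2), Mul(2, Y, Add(19, Pow(Y, 2)))) = Mul(-1, Y, Add(19, Pow(Y, 2))))
Function('M')(v) = Add(v, Pow(v, 2)) (Function('M')(v) = Add(Pow(v, 2), v) = Add(v, Pow(v, 2)))
Function('n')(o) = Add(536, Mul(o, Add(1, o))) (Function('n')(o) = Add(Mul(o, Add(1, o)), Mul(-1, -536)) = Add(Mul(o, Add(1, o)), 536) = Add(536, Mul(o, Add(1, o))))
F = 4861785095 (F = Add(Add(536, Mul(Mul(-1, -41, Add(19, Pow(-41, 2))), Add(1, Mul(-1, -41, Add(19, Pow(-41, 2)))))), Mul(-1, -3624859)) = Add(Add(536, Mul(Mul(-1, -41, Add(19, 1681)), Add(1, Mul(-1, -41, Add(19, 1681))))), 3624859) = Add(Add(536, Mul(Mul(-1, -41, 1700), Add(1, Mul(-1, -41, 1700)))), 3624859) = Add(Add(536, Mul(69700, Add(1, 69700))), 3624859) = Add(Add(536, Mul(69700, 69701)), 3624859) = Add(Add(536, 4858159700), 3624859) = Add(4858160236, 3624859) = 4861785095)
Pow(F, -1) = Pow(4861785095, -1) = Rational(1, 4861785095)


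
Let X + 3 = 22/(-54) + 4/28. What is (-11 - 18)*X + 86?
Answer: 34147/189 ≈ 180.67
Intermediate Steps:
X = -617/189 (X = -3 + (22/(-54) + 4/28) = -3 + (22*(-1/54) + 4*(1/28)) = -3 + (-11/27 + ⅐) = -3 - 50/189 = -617/189 ≈ -3.2645)
(-11 - 18)*X + 86 = (-11 - 18)*(-617/189) + 86 = -29*(-617/189) + 86 = 17893/189 + 86 = 34147/189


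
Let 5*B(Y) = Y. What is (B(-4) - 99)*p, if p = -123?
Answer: 61377/5 ≈ 12275.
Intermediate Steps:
B(Y) = Y/5
(B(-4) - 99)*p = ((1/5)*(-4) - 99)*(-123) = (-4/5 - 99)*(-123) = -499/5*(-123) = 61377/5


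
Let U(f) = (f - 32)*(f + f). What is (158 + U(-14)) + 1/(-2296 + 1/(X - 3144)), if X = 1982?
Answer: 3857858876/2667953 ≈ 1446.0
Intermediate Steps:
U(f) = 2*f*(-32 + f) (U(f) = (-32 + f)*(2*f) = 2*f*(-32 + f))
(158 + U(-14)) + 1/(-2296 + 1/(X - 3144)) = (158 + 2*(-14)*(-32 - 14)) + 1/(-2296 + 1/(1982 - 3144)) = (158 + 2*(-14)*(-46)) + 1/(-2296 + 1/(-1162)) = (158 + 1288) + 1/(-2296 - 1/1162) = 1446 + 1/(-2667953/1162) = 1446 - 1162/2667953 = 3857858876/2667953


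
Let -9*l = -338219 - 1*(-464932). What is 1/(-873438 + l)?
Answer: -9/7987655 ≈ -1.1267e-6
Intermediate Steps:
l = -126713/9 (l = -(-338219 - 1*(-464932))/9 = -(-338219 + 464932)/9 = -⅑*126713 = -126713/9 ≈ -14079.)
1/(-873438 + l) = 1/(-873438 - 126713/9) = 1/(-7987655/9) = -9/7987655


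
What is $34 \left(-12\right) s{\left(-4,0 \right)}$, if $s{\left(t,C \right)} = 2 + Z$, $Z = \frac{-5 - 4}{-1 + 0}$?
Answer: $-4488$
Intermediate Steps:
$Z = 9$ ($Z = - \frac{9}{-1} = \left(-9\right) \left(-1\right) = 9$)
$s{\left(t,C \right)} = 11$ ($s{\left(t,C \right)} = 2 + 9 = 11$)
$34 \left(-12\right) s{\left(-4,0 \right)} = 34 \left(-12\right) 11 = \left(-408\right) 11 = -4488$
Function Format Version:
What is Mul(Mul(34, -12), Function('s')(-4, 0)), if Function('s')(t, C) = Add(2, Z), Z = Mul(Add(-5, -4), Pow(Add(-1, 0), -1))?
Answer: -4488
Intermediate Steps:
Z = 9 (Z = Mul(-9, Pow(-1, -1)) = Mul(-9, -1) = 9)
Function('s')(t, C) = 11 (Function('s')(t, C) = Add(2, 9) = 11)
Mul(Mul(34, -12), Function('s')(-4, 0)) = Mul(Mul(34, -12), 11) = Mul(-408, 11) = -4488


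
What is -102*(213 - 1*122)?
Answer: -9282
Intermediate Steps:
-102*(213 - 1*122) = -102*(213 - 122) = -102*91 = -9282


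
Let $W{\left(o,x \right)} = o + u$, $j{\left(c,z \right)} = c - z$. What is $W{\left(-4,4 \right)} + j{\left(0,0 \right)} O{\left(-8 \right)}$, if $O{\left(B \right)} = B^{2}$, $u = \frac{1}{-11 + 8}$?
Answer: $- \frac{13}{3} \approx -4.3333$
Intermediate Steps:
$u = - \frac{1}{3}$ ($u = \frac{1}{-3} = - \frac{1}{3} \approx -0.33333$)
$W{\left(o,x \right)} = - \frac{1}{3} + o$ ($W{\left(o,x \right)} = o - \frac{1}{3} = - \frac{1}{3} + o$)
$W{\left(-4,4 \right)} + j{\left(0,0 \right)} O{\left(-8 \right)} = \left(- \frac{1}{3} - 4\right) + \left(0 - 0\right) \left(-8\right)^{2} = - \frac{13}{3} + \left(0 + 0\right) 64 = - \frac{13}{3} + 0 \cdot 64 = - \frac{13}{3} + 0 = - \frac{13}{3}$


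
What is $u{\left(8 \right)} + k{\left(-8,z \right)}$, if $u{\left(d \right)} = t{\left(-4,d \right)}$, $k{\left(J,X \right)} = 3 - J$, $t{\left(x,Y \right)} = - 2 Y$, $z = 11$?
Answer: $-5$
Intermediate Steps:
$u{\left(d \right)} = - 2 d$
$u{\left(8 \right)} + k{\left(-8,z \right)} = \left(-2\right) 8 + \left(3 - -8\right) = -16 + \left(3 + 8\right) = -16 + 11 = -5$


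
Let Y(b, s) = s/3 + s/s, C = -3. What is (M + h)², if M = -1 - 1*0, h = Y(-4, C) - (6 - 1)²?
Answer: 676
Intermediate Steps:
Y(b, s) = 1 + s/3 (Y(b, s) = s*(⅓) + 1 = s/3 + 1 = 1 + s/3)
h = -25 (h = (1 + (⅓)*(-3)) - (6 - 1)² = (1 - 1) - 1*5² = 0 - 1*25 = 0 - 25 = -25)
M = -1 (M = -1 + 0 = -1)
(M + h)² = (-1 - 25)² = (-26)² = 676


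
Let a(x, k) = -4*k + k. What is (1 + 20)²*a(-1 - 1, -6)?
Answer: 7938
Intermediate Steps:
a(x, k) = -3*k
(1 + 20)²*a(-1 - 1, -6) = (1 + 20)²*(-3*(-6)) = 21²*18 = 441*18 = 7938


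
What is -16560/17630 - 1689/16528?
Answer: -30348075/29138864 ≈ -1.0415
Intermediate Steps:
-16560/17630 - 1689/16528 = -16560*1/17630 - 1689*1/16528 = -1656/1763 - 1689/16528 = -30348075/29138864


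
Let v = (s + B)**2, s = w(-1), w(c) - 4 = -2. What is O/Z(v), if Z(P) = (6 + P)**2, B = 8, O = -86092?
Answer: -21523/2809 ≈ -7.6622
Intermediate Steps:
w(c) = 2 (w(c) = 4 - 2 = 2)
s = 2
v = 100 (v = (2 + 8)**2 = 10**2 = 100)
O/Z(v) = -86092/(6 + 100)**2 = -86092/(106**2) = -86092/11236 = -86092*1/11236 = -21523/2809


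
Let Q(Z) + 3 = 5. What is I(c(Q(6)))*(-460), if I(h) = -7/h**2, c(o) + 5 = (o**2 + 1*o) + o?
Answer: 3220/9 ≈ 357.78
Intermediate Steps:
Q(Z) = 2 (Q(Z) = -3 + 5 = 2)
c(o) = -5 + o**2 + 2*o (c(o) = -5 + ((o**2 + 1*o) + o) = -5 + ((o**2 + o) + o) = -5 + ((o + o**2) + o) = -5 + (o**2 + 2*o) = -5 + o**2 + 2*o)
I(h) = -7/h**2
I(c(Q(6)))*(-460) = -7/(-5 + 2**2 + 2*2)**2*(-460) = -7/(-5 + 4 + 4)**2*(-460) = -7/3**2*(-460) = -7*1/9*(-460) = -7/9*(-460) = 3220/9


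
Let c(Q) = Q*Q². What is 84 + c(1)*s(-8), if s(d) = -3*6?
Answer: 66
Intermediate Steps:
c(Q) = Q³
s(d) = -18
84 + c(1)*s(-8) = 84 + 1³*(-18) = 84 + 1*(-18) = 84 - 18 = 66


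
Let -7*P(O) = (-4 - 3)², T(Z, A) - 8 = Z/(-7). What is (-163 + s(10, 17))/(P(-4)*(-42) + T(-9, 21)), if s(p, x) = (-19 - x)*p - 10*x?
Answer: -441/193 ≈ -2.2850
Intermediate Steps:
T(Z, A) = 8 - Z/7 (T(Z, A) = 8 + Z/(-7) = 8 + Z*(-⅐) = 8 - Z/7)
P(O) = -7 (P(O) = -(-4 - 3)²/7 = -⅐*(-7)² = -⅐*49 = -7)
s(p, x) = -10*x + p*(-19 - x) (s(p, x) = p*(-19 - x) - 10*x = -10*x + p*(-19 - x))
(-163 + s(10, 17))/(P(-4)*(-42) + T(-9, 21)) = (-163 + (-19*10 - 10*17 - 1*10*17))/(-7*(-42) + (8 - ⅐*(-9))) = (-163 + (-190 - 170 - 170))/(294 + (8 + 9/7)) = (-163 - 530)/(294 + 65/7) = -693/2123/7 = -693*7/2123 = -441/193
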